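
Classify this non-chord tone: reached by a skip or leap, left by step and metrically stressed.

Appoggiatura.

Approach: by leap. Departure: by step. Metric position: strong.
Leap in, step out, in a metrically strong position — an appoggiatura. (It is the mirror image of the escape tone, which steps in and leaps out from a weak position.)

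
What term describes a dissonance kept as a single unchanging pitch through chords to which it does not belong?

Pedal tone.

Approach: none. Departure: none — a single pitch is sustained while the chords change around it, passing through harmonies that do not contain it.
No melodic motion at all; the dissonance is created entirely by the moving harmonies against the stationary note — a pedal tone (pedal point).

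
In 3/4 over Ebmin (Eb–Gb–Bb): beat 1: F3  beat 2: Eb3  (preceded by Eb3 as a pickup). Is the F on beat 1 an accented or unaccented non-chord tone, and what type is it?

The harmony at that moment is Eb minor triad (Eb, Gb, Bb); F3 is not a chord tone.
It is approached by step up from Eb3 and left by step down to Eb3.
Step away and step back to the same note — a neighbor tone (upper neighbor).
It falls on the downbeat, so it is accented.

Accented neighbor tone.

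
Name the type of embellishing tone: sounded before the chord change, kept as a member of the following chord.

Anticipation.

Approach: ahead of the chord change (typically by step), so it is dissonant against the current harmony. Departure: none — the same pitch is restated or held and is a chord tone of the new harmony.
Dissonant first, consonant once the harmony catches up: the note simply arrives early — an anticipation. (The reverse timing, consonant first and dissonant after the change, would be a suspension or retardation.)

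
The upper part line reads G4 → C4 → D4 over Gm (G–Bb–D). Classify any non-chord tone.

C4 is an appoggiatura.

The harmony at that moment is G minor triad (G, Bb, D); C4 is not a chord tone.
It is approached by leap down from G4 and left by step up to D4.
Leap in, step out — an appoggiatura.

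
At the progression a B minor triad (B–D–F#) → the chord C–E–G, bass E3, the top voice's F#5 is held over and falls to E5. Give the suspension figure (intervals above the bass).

9–8 suspension.

At the second chord the bass is E3. The suspended F#5 lies a ninth above the bass; after resolving down by step to E5, the interval above the bass becomes an octave.
Suspension figures are named by those two intervals: 9–8.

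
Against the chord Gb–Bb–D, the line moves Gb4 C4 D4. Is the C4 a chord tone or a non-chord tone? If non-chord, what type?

Non-chord tone — an appoggiatura.

The harmony at that moment is Gb augmented triad (Gb, Bb, D); C4 is not a chord tone.
It is approached by leap down from Gb4 and left by step up to D4.
Leap in, step out — an appoggiatura.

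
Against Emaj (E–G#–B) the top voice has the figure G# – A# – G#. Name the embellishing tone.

The harmony at that moment is E major triad (E, G#, B); A# is not a chord tone.
It is approached by step up from G# and left by step down to G#.
Step away and step back to the same note — a neighbor tone (upper neighbor).

A# is a neighbor tone.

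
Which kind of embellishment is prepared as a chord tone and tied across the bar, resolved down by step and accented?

Suspension.

Approach: by preparation — the pitch is first a chord tone, then held (tied or repeated) while the harmony changes under it. Departure: down by step. Metric position: strong.
A prepared dissonance that resolves downward by step — a suspension. (The same figure resolving upward would be a retardation.)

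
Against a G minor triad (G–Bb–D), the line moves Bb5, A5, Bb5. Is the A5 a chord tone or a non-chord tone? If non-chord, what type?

Non-chord tone — a neighbor tone.

The harmony at that moment is G minor triad (G, Bb, D); A5 is not a chord tone.
It is approached by step down from Bb5 and left by step up to Bb5.
Step away and step back to the same note — a neighbor tone (lower neighbor).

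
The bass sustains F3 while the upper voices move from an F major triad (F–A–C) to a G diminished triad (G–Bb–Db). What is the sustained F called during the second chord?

Pedal tone (pedal point).

The harmony at that moment is G diminished triad (G, Bb, Db); F3 is not a chord tone.
It is held over (the same pitch as the preceding F3) and then sustained as the same pitch into the next harmony.
Sustained through a change of harmony — a pedal tone.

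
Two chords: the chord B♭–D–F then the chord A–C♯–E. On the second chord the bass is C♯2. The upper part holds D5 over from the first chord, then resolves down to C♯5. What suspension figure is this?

9–8 suspension.

At the second chord the bass is C♯2. The suspended D5 lies a ninth above the bass; after resolving down by step to C♯5, the interval above the bass becomes an octave.
Suspension figures are named by those two intervals: 9–8.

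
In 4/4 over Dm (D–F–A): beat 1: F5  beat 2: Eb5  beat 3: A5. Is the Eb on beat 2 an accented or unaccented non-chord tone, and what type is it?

Unaccented escape tone.

The harmony at that moment is D minor triad (D, F, A); Eb5 is not a chord tone.
It is approached by step down from F5 and left by leap up to A5.
Step in, leap out — an escape tone.
It falls on a weak beat, so it is unaccented.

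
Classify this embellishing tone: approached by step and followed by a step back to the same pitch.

Approach: by step. Departure: by step in the opposite direction, back to the starting pitch.
Stepwise on both sides but reversing to return to the same chord tone — a neighbor tone. (Had it continued onward in the same direction it would be a passing tone instead.)

Neighbor tone.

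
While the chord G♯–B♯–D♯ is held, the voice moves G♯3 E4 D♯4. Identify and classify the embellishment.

The harmony at that moment is G♯ major triad (G♯, B♯, D♯); E4 is not a chord tone.
It is approached by leap up from G♯3 and left by step down to D♯4.
Leap in, step out — an appoggiatura.

E4 is an appoggiatura.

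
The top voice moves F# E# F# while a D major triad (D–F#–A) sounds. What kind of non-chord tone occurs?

The harmony at that moment is D major triad (D, F#, A); E# is not a chord tone.
It is approached by step down from F# and left by step up to F#.
Step away and step back to the same note — a neighbor tone (lower neighbor).

E# is a neighbor tone.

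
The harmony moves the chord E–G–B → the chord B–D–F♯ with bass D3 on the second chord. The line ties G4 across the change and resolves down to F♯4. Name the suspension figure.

At the second chord the bass is D3. The suspended G4 lies a fourth above the bass; after resolving down by step to F♯4, the interval above the bass becomes a third.
Suspension figures are named by those two intervals: 4–3.

4–3 suspension.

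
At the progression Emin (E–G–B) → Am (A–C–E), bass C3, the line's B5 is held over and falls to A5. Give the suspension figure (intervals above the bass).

7–6 suspension.

At the second chord the bass is C3. The suspended B5 lies a seventh above the bass; after resolving down by step to A5, the interval above the bass becomes a sixth.
Suspension figures are named by those two intervals: 7–6.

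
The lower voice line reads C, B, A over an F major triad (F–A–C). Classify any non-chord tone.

The harmony at that moment is F major triad (F, A, C); B is not a chord tone.
It is approached by step down from C and left by step down to A.
Step in, step out in the same direction — a passing tone.

B is a passing tone.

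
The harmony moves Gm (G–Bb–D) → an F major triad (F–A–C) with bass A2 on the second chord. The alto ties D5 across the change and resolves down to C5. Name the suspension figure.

At the second chord the bass is A2. The suspended D5 lies a fourth above the bass; after resolving down by step to C5, the interval above the bass becomes a third.
Suspension figures are named by those two intervals: 4–3.

4–3 suspension.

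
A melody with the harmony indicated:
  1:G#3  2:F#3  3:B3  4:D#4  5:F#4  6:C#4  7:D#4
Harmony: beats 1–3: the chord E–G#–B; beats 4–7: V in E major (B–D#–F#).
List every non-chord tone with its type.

F#3 (beat 2) — escape tone; C#4 (beat 6) — appoggiatura.

The harmony at that moment is E major triad (E, G#, B); F#3 is not a chord tone.
It is approached by step down from G#3 and left by leap up to B3.
Step in, leap out — an escape tone.
The harmony at that moment is B major triad (B, D#, F#); C#4 is not a chord tone.
It is approached by leap down from F#4 and left by step up to D#4.
Leap in, step out — an appoggiatura.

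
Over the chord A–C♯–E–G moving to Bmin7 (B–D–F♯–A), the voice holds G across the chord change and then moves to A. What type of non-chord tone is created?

The harmony at that moment is B minor seventh chord (B, D, F♯, A); G is not a chord tone.
It is held over (the same pitch as the preceding G) and left by step up to A.
Held over from the previous chord and resolving up by step — a retardation.

G is a retardation.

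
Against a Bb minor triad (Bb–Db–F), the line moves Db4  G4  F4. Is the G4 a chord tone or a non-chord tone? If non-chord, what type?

The harmony at that moment is Bb minor triad (Bb, Db, F); G4 is not a chord tone.
It is approached by leap up from Db4 and left by step down to F4.
Leap in, step out — an appoggiatura.

Non-chord tone — an appoggiatura.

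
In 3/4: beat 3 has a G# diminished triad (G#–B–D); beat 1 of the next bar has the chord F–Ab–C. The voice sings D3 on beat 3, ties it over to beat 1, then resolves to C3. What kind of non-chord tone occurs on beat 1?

Suspension.

The harmony at that moment is F minor triad (F, Ab, C); D3 is not a chord tone.
It is held over (the same pitch as the preceding D3) and left by step down to C3.
Held over from the previous chord and resolving down by step — a suspension.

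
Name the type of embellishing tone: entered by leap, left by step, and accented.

Appoggiatura.

Approach: by leap. Departure: by step. Metric position: strong.
Leap in, step out, in a metrically strong position — an appoggiatura. (It is the mirror image of the escape tone, which steps in and leaps out from a weak position.)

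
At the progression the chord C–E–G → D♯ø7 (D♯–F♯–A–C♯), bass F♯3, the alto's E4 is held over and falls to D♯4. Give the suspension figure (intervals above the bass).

At the second chord the bass is F♯3. The suspended E4 lies a seventh above the bass; after resolving down by step to D♯4, the interval above the bass becomes a sixth.
Suspension figures are named by those two intervals: 7–6.

7–6 suspension.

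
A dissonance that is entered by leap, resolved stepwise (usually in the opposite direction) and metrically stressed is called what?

Approach: by leap. Departure: by step. Metric position: strong.
Leap in, step out, in a metrically strong position — an appoggiatura. (It is the mirror image of the escape tone, which steps in and leaps out from a weak position.)

Appoggiatura.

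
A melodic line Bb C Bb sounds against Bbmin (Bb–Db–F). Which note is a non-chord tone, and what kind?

C is a neighbor tone.

The harmony at that moment is Bb minor triad (Bb, Db, F); C is not a chord tone.
It is approached by step up from Bb and left by step down to Bb.
Step away and step back to the same note — a neighbor tone (upper neighbor).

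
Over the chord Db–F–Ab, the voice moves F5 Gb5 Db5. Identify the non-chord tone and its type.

Gb5 is an escape tone.

The harmony at that moment is Db major triad (Db, F, Ab); Gb5 is not a chord tone.
It is approached by step up from F5 and left by leap down to Db5.
Step in, leap out — an escape tone.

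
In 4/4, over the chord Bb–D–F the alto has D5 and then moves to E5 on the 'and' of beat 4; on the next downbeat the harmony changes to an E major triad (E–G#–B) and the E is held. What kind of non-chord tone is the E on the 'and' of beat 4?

Anticipation.

The harmony at that moment is Bb major triad (Bb, D, F); E5 is not a chord tone.
It is approached by step up from D5 and then sustained as the same pitch into the next harmony.
Arriving early and becoming a chord tone when the harmony changes — an anticipation.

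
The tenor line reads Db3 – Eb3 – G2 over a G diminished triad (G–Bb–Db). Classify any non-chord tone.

Eb3 is an escape tone.

The harmony at that moment is G diminished triad (G, Bb, Db); Eb3 is not a chord tone.
It is approached by step up from Db3 and left by leap down to G2.
Step in, leap out — an escape tone.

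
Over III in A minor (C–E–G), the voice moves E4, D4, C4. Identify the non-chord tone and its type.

The harmony at that moment is C major triad (C, E, G); D4 is not a chord tone.
It is approached by step down from E4 and left by step down to C4.
Step in, step out in the same direction — a passing tone.

D4 is a passing tone.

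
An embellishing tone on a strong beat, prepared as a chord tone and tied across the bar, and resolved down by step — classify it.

Suspension.

Approach: by preparation — the pitch is first a chord tone, then held (tied or repeated) while the harmony changes under it. Departure: down by step. Metric position: strong.
A prepared dissonance that resolves downward by step — a suspension. (The same figure resolving upward would be a retardation.)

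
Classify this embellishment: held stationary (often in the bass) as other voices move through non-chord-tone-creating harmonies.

Approach: none. Departure: none — a single pitch is sustained while the chords change around it, passing through harmonies that do not contain it.
No melodic motion at all; the dissonance is created entirely by the moving harmonies against the stationary note — a pedal tone (pedal point).

Pedal tone.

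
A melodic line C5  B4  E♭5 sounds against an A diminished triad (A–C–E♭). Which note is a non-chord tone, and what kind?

B4 is an escape tone.

The harmony at that moment is A diminished triad (A, C, E♭); B4 is not a chord tone.
It is approached by step down from C5 and left by leap up to E♭5.
Step in, leap out — an escape tone.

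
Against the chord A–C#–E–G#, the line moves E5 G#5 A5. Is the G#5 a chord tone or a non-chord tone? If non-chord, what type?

A major seventh chord contains A, C#, E, G#; G# is the seventh, so it is a chord tone.

Chord tone (the seventh of A major seventh chord).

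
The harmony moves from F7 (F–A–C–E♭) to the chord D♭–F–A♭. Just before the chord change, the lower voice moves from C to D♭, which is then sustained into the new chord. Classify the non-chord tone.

The harmony at that moment is F dominant seventh chord (F, A, C, E♭); D♭ is not a chord tone.
It is approached by step up from C and then sustained as the same pitch into the next harmony.
Arriving early and becoming a chord tone when the harmony changes — an anticipation.

D♭ is an anticipation.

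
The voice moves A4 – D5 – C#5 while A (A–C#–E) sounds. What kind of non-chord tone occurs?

The harmony at that moment is A major triad (A, C#, E); D5 is not a chord tone.
It is approached by leap up from A4 and left by step down to C#5.
Leap in, step out — an appoggiatura.

D5 is an appoggiatura.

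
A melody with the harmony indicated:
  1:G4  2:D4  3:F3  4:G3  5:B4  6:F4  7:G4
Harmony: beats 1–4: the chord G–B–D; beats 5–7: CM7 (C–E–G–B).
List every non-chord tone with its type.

F3 (beat 3) — appoggiatura; F4 (beat 6) — appoggiatura.

The harmony at that moment is G major triad (G, B, D); F3 is not a chord tone.
It is approached by leap down from D4 and left by step up to G3.
Leap in, step out — an appoggiatura.
The harmony at that moment is C major seventh chord (C, E, G, B); F4 is not a chord tone.
It is approached by leap down from B4 and left by step up to G4.
Leap in, step out — an appoggiatura.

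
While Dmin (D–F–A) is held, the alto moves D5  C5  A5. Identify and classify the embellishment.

The harmony at that moment is D minor triad (D, F, A); C5 is not a chord tone.
It is approached by step down from D5 and left by leap up to A5.
Step in, leap out — an escape tone.

C5 is an escape tone.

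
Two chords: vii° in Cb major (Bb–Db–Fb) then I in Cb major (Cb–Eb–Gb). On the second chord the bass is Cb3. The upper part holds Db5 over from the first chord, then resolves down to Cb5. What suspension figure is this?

At the second chord the bass is Cb3. The suspended Db5 lies a ninth above the bass; after resolving down by step to Cb5, the interval above the bass becomes an octave.
Suspension figures are named by those two intervals: 9–8.

9–8 suspension.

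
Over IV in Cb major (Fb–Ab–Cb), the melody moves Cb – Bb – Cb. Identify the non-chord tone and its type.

The harmony at that moment is Fb major triad (Fb, Ab, Cb); Bb is not a chord tone.
It is approached by step down from Cb and left by step up to Cb.
Step away and step back to the same note — a neighbor tone (lower neighbor).

Bb is a neighbor tone.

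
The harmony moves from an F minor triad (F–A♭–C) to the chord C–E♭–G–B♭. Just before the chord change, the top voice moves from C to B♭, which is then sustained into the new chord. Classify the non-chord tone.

The harmony at that moment is F minor triad (F, A♭, C); B♭ is not a chord tone.
It is approached by step down from C and then sustained as the same pitch into the next harmony.
Arriving early and becoming a chord tone when the harmony changes — an anticipation.

B♭ is an anticipation.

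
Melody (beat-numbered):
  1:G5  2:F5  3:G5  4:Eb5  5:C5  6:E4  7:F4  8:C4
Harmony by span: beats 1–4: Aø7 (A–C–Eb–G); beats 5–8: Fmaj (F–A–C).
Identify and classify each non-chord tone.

F5 (beat 2) — neighbor tone; E4 (beat 6) — appoggiatura.

The harmony at that moment is A half-diminished seventh chord (A, C, Eb, G); F5 is not a chord tone.
It is approached by step down from G5 and left by step up to G5.
Step away and step back to the same note — a neighbor tone (lower neighbor).
The harmony at that moment is F major triad (F, A, C); E4 is not a chord tone.
It is approached by leap down from C5 and left by step up to F4.
Leap in, step out — an appoggiatura.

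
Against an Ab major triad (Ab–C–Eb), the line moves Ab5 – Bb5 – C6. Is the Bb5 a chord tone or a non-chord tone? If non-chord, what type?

The harmony at that moment is Ab major triad (Ab, C, Eb); Bb5 is not a chord tone.
It is approached by step up from Ab5 and left by step up to C6.
Step in, step out in the same direction — a passing tone.

Non-chord tone — a passing tone.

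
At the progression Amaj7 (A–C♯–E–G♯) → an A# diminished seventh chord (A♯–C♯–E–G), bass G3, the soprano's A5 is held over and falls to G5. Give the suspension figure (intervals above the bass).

9–8 suspension.

At the second chord the bass is G3. The suspended A5 lies a ninth above the bass; after resolving down by step to G5, the interval above the bass becomes an octave.
Suspension figures are named by those two intervals: 9–8.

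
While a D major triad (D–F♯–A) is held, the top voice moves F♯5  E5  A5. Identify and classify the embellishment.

The harmony at that moment is D major triad (D, F♯, A); E5 is not a chord tone.
It is approached by step down from F♯5 and left by leap up to A5.
Step in, leap out — an escape tone.

E5 is an escape tone.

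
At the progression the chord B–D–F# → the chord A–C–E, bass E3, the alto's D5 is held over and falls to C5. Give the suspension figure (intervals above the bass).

At the second chord the bass is E3. The suspended D5 lies a seventh above the bass; after resolving down by step to C5, the interval above the bass becomes a sixth.
Suspension figures are named by those two intervals: 7–6.

7–6 suspension.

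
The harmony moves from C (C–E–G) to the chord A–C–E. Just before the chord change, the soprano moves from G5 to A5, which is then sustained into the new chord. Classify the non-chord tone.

The harmony at that moment is C major triad (C, E, G); A5 is not a chord tone.
It is approached by step up from G5 and then sustained as the same pitch into the next harmony.
Arriving early and becoming a chord tone when the harmony changes — an anticipation.

A5 is an anticipation.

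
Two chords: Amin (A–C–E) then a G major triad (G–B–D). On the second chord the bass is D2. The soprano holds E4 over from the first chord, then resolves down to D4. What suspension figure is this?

9–8 suspension.

At the second chord the bass is D2. The suspended E4 lies a ninth above the bass; after resolving down by step to D4, the interval above the bass becomes an octave.
Suspension figures are named by those two intervals: 9–8.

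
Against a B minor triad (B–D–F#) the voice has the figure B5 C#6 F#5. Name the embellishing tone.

C#6 is an escape tone.

The harmony at that moment is B minor triad (B, D, F#); C#6 is not a chord tone.
It is approached by step up from B5 and left by leap down to F#5.
Step in, leap out — an escape tone.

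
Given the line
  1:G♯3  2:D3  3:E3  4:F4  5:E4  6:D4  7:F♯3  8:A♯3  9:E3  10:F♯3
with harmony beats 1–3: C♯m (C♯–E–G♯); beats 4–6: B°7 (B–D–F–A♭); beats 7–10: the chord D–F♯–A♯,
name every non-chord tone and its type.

The harmony at that moment is C♯ minor triad (C♯, E, G♯); D3 is not a chord tone.
It is approached by leap down from G♯3 and left by step up to E3.
Leap in, step out — an appoggiatura.
The harmony at that moment is B diminished seventh chord (B, D, F, A♭); E4 is not a chord tone.
It is approached by step down from F4 and left by step down to D4.
Step in, step out in the same direction — a passing tone.
The harmony at that moment is D augmented triad (D, F♯, A♯); E3 is not a chord tone.
It is approached by leap down from A♯3 and left by step up to F♯3.
Leap in, step out — an appoggiatura.

D3 (beat 2) — appoggiatura; E4 (beat 5) — passing tone; E3 (beat 9) — appoggiatura.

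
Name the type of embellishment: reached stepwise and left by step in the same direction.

Passing tone.

Approach: by step. Departure: by step, continuing in the same direction.
Stepwise on both sides with no change of direction means the note fills in the space between two different chord tones — a passing tone. (Had it turned back to its starting note it would be a neighbor tone instead.)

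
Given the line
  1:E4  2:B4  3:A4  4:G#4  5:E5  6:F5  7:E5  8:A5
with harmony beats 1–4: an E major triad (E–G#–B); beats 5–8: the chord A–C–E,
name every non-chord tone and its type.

A4 (beat 3) — passing tone; F5 (beat 6) — neighbor tone.

The harmony at that moment is E major triad (E, G#, B); A4 is not a chord tone.
It is approached by step down from B4 and left by step down to G#4.
Step in, step out in the same direction — a passing tone.
The harmony at that moment is A minor triad (A, C, E); F5 is not a chord tone.
It is approached by step up from E5 and left by step down to E5.
Step away and step back to the same note — a neighbor tone (upper neighbor).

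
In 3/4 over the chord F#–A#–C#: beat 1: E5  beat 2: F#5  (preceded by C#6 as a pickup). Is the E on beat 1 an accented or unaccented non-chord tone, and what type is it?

Accented appoggiatura.

The harmony at that moment is F# major triad (F#, A#, C#); E5 is not a chord tone.
It is approached by leap down from C#6 and left by step up to F#5.
Leap in, step out — an appoggiatura.
It falls on the downbeat, so it is accented.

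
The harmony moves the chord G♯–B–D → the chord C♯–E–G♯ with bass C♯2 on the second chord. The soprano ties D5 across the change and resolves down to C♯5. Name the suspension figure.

9–8 suspension.

At the second chord the bass is C♯2. The suspended D5 lies a ninth above the bass; after resolving down by step to C♯5, the interval above the bass becomes an octave.
Suspension figures are named by those two intervals: 9–8.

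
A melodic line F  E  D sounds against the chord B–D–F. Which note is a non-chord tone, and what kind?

The harmony at that moment is B diminished triad (B, D, F); E is not a chord tone.
It is approached by step down from F and left by step down to D.
Step in, step out in the same direction — a passing tone.

E is a passing tone.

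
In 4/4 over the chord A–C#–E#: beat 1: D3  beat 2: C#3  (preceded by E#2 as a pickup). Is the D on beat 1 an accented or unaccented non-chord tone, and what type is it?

The harmony at that moment is A augmented triad (A, C#, E#); D3 is not a chord tone.
It is approached by leap up from E#2 and left by step down to C#3.
Leap in, step out — an appoggiatura.
It falls on the downbeat, so it is accented.

Accented appoggiatura.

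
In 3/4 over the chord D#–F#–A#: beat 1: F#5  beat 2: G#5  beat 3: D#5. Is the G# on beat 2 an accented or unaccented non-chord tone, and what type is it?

The harmony at that moment is D# minor triad (D#, F#, A#); G#5 is not a chord tone.
It is approached by step up from F#5 and left by leap down to D#5.
Step in, leap out — an escape tone.
It falls on a weak beat, so it is unaccented.

Unaccented escape tone.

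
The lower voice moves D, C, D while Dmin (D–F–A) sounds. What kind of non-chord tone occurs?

C is a neighbor tone.

The harmony at that moment is D minor triad (D, F, A); C is not a chord tone.
It is approached by step down from D and left by step up to D.
Step away and step back to the same note — a neighbor tone (lower neighbor).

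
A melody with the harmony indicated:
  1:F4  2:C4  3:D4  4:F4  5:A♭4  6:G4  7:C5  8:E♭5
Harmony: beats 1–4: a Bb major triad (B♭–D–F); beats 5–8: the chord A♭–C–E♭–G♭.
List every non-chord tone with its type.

C4 (beat 2) — appoggiatura; G4 (beat 6) — escape tone.

The harmony at that moment is B♭ major triad (B♭, D, F); C4 is not a chord tone.
It is approached by leap down from F4 and left by step up to D4.
Leap in, step out — an appoggiatura.
The harmony at that moment is A♭ dominant seventh chord (A♭, C, E♭, G♭); G4 is not a chord tone.
It is approached by step down from A♭4 and left by leap up to C5.
Step in, leap out — an escape tone.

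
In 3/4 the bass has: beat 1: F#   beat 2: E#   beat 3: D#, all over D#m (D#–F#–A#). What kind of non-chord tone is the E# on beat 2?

The harmony at that moment is D# minor triad (D#, F#, A#); E# is not a chord tone.
It is approached by step down from F# and left by step down to D#.
Step in, step out in the same direction — a passing tone.

Passing tone.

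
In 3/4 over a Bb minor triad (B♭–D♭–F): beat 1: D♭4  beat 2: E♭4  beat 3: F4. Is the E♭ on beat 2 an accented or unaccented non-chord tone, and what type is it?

Unaccented passing tone.

The harmony at that moment is B♭ minor triad (B♭, D♭, F); E♭4 is not a chord tone.
It is approached by step up from D♭4 and left by step up to F4.
Step in, step out in the same direction — a passing tone.
It falls on a weak beat, so it is unaccented.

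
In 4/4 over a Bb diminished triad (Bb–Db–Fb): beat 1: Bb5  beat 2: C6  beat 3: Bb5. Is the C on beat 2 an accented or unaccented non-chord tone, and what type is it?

The harmony at that moment is Bb diminished triad (Bb, Db, Fb); C6 is not a chord tone.
It is approached by step up from Bb5 and left by step down to Bb5.
Step away and step back to the same note — a neighbor tone (upper neighbor).
It falls on a weak beat, so it is unaccented.

Unaccented neighbor tone.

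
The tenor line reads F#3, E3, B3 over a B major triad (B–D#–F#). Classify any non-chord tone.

The harmony at that moment is B major triad (B, D#, F#); E3 is not a chord tone.
It is approached by step down from F#3 and left by leap up to B3.
Step in, leap out — an escape tone.

E3 is an escape tone.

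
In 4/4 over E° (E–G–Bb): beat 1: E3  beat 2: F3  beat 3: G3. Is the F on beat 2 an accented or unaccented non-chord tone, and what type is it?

Unaccented passing tone.

The harmony at that moment is E diminished triad (E, G, Bb); F3 is not a chord tone.
It is approached by step up from E3 and left by step up to G3.
Step in, step out in the same direction — a passing tone.
It falls on a weak beat, so it is unaccented.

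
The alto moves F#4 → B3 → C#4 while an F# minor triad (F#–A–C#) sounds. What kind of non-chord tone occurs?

B3 is an appoggiatura.

The harmony at that moment is F# minor triad (F#, A, C#); B3 is not a chord tone.
It is approached by leap down from F#4 and left by step up to C#4.
Leap in, step out — an appoggiatura.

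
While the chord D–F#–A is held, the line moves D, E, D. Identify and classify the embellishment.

E is a neighbor tone.

The harmony at that moment is D major triad (D, F#, A); E is not a chord tone.
It is approached by step up from D and left by step down to D.
Step away and step back to the same note — a neighbor tone (upper neighbor).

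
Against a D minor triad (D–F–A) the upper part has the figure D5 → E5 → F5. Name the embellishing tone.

E5 is a passing tone.

The harmony at that moment is D minor triad (D, F, A); E5 is not a chord tone.
It is approached by step up from D5 and left by step up to F5.
Step in, step out in the same direction — a passing tone.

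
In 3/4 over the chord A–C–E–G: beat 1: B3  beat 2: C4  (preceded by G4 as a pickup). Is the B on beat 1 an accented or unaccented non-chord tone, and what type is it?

The harmony at that moment is A minor seventh chord (A, C, E, G); B3 is not a chord tone.
It is approached by leap down from G4 and left by step up to C4.
Leap in, step out — an appoggiatura.
It falls on the downbeat, so it is accented.

Accented appoggiatura.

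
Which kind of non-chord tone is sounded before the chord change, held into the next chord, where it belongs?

Anticipation.

Approach: ahead of the chord change (typically by step), so it is dissonant against the current harmony. Departure: none — the same pitch is restated or held and is a chord tone of the new harmony.
Dissonant first, consonant once the harmony catches up: the note simply arrives early — an anticipation. (The reverse timing, consonant first and dissonant after the change, would be a suspension or retardation.)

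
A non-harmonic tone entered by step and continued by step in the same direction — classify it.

Passing tone.

Approach: by step. Departure: by step, continuing in the same direction.
Stepwise on both sides with no change of direction means the note fills in the space between two different chord tones — a passing tone. (Had it turned back to its starting note it would be a neighbor tone instead.)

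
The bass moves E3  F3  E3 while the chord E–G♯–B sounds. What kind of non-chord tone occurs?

The harmony at that moment is E major triad (E, G♯, B); F3 is not a chord tone.
It is approached by step up from E3 and left by step down to E3.
Step away and step back to the same note — a neighbor tone (upper neighbor).

F3 is a neighbor tone.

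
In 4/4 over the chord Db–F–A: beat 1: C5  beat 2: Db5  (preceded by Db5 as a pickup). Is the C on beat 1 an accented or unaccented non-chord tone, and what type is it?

Accented neighbor tone.

The harmony at that moment is Db augmented triad (Db, F, A); C5 is not a chord tone.
It is approached by step down from Db5 and left by step up to Db5.
Step away and step back to the same note — a neighbor tone (lower neighbor).
It falls on the downbeat, so it is accented.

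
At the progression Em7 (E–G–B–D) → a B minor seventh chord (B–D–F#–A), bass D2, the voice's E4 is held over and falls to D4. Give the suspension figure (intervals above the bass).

9–8 suspension.

At the second chord the bass is D2. The suspended E4 lies a ninth above the bass; after resolving down by step to D4, the interval above the bass becomes an octave.
Suspension figures are named by those two intervals: 9–8.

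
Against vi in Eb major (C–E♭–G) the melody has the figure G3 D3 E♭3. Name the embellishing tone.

The harmony at that moment is C minor triad (C, E♭, G); D3 is not a chord tone.
It is approached by leap down from G3 and left by step up to E♭3.
Leap in, step out — an appoggiatura.

D3 is an appoggiatura.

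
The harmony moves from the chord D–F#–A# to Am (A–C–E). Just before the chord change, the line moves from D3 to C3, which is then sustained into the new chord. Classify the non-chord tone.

The harmony at that moment is D augmented triad (D, F#, A#); C3 is not a chord tone.
It is approached by step down from D3 and then sustained as the same pitch into the next harmony.
Arriving early and becoming a chord tone when the harmony changes — an anticipation.

C3 is an anticipation.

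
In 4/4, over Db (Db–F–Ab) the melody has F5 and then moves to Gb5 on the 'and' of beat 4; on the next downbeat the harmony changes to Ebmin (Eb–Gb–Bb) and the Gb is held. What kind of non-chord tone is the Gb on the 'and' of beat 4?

Anticipation.

The harmony at that moment is Db major triad (Db, F, Ab); Gb5 is not a chord tone.
It is approached by step up from F5 and then sustained as the same pitch into the next harmony.
Arriving early and becoming a chord tone when the harmony changes — an anticipation.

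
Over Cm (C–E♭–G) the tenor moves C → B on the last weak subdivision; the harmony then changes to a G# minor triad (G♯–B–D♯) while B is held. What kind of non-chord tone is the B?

The harmony at that moment is C minor triad (C, E♭, G); B is not a chord tone.
It is approached by step down from C and then sustained as the same pitch into the next harmony.
Arriving early and becoming a chord tone when the harmony changes — an anticipation.

B is an anticipation.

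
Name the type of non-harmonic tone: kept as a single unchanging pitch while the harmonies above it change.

Approach: none. Departure: none — a single pitch is sustained while the chords change around it, passing through harmonies that do not contain it.
No melodic motion at all; the dissonance is created entirely by the moving harmonies against the stationary note — a pedal tone (pedal point).

Pedal tone.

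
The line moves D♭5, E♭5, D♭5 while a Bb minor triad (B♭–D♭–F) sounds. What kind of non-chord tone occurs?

The harmony at that moment is B♭ minor triad (B♭, D♭, F); E♭5 is not a chord tone.
It is approached by step up from D♭5 and left by step down to D♭5.
Step away and step back to the same note — a neighbor tone (upper neighbor).

E♭5 is a neighbor tone.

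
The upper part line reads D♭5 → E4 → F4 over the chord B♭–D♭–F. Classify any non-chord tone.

The harmony at that moment is B♭ minor triad (B♭, D♭, F); E4 is not a chord tone.
It is approached by leap down from D♭5 and left by step up to F4.
Leap in, step out — an appoggiatura.

E4 is an appoggiatura.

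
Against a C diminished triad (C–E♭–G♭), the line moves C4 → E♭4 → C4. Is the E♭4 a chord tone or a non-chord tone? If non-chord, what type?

C diminished triad contains C, E♭, G♭; E♭ is the third, so it is a chord tone.

Chord tone (the third of C diminished triad).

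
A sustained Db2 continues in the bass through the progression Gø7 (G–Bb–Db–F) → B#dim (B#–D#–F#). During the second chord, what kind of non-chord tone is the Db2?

The harmony at that moment is B# diminished triad (B#, D#, F#); Db2 is not a chord tone.
It is held over (the same pitch as the preceding Db2) and then sustained as the same pitch into the next harmony.
Sustained through a change of harmony — a pedal tone.

Pedal tone (pedal point).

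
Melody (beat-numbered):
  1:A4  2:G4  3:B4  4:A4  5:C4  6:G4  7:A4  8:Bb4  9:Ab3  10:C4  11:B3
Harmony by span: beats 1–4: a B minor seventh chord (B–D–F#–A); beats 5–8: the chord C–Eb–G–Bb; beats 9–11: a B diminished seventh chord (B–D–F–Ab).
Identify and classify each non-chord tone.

G4 (beat 2) — escape tone; A4 (beat 7) — passing tone; C4 (beat 10) — appoggiatura.

The harmony at that moment is B minor seventh chord (B, D, F#, A); G4 is not a chord tone.
It is approached by step down from A4 and left by leap up to B4.
Step in, leap out — an escape tone.
The harmony at that moment is C minor seventh chord (C, Eb, G, Bb); A4 is not a chord tone.
It is approached by step up from G4 and left by step up to Bb4.
Step in, step out in the same direction — a passing tone.
The harmony at that moment is B diminished seventh chord (B, D, F, Ab); C4 is not a chord tone.
It is approached by leap up from Ab3 and left by step down to B3.
Leap in, step out — an appoggiatura.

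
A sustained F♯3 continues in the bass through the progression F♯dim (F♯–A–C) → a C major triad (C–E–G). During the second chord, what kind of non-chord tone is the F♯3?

The harmony at that moment is C major triad (C, E, G); F♯3 is not a chord tone.
It is held over (the same pitch as the preceding F♯3) and then sustained as the same pitch into the next harmony.
Sustained through a change of harmony — a pedal tone.

Pedal tone (pedal point).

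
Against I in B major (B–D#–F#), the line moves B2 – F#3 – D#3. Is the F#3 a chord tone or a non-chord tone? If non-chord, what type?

B major triad contains B, D#, F#; F# is the fifth, so it is a chord tone.

Chord tone (the fifth of B major triad).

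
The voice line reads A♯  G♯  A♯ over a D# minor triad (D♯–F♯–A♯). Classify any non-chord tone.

The harmony at that moment is D♯ minor triad (D♯, F♯, A♯); G♯ is not a chord tone.
It is approached by step down from A♯ and left by step up to A♯.
Step away and step back to the same note — a neighbor tone (lower neighbor).

G♯ is a neighbor tone.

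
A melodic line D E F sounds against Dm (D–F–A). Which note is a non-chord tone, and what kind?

E is a passing tone.

The harmony at that moment is D minor triad (D, F, A); E is not a chord tone.
It is approached by step up from D and left by step up to F.
Step in, step out in the same direction — a passing tone.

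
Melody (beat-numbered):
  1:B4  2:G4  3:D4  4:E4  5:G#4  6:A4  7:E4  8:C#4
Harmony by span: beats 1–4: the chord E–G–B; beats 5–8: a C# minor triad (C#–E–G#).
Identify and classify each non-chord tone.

The harmony at that moment is E minor triad (E, G, B); D4 is not a chord tone.
It is approached by leap down from G4 and left by step up to E4.
Leap in, step out — an appoggiatura.
The harmony at that moment is C# minor triad (C#, E, G#); A4 is not a chord tone.
It is approached by step up from G#4 and left by leap down to E4.
Step in, leap out — an escape tone.

D4 (beat 3) — appoggiatura; A4 (beat 6) — escape tone.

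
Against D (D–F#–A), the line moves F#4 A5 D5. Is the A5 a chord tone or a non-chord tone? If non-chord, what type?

D major triad contains D, F#, A; A is the fifth, so it is a chord tone.

Chord tone (the fifth of D major triad).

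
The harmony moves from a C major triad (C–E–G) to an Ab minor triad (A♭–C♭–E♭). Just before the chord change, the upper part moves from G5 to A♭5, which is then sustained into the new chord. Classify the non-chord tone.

The harmony at that moment is C major triad (C, E, G); A♭5 is not a chord tone.
It is approached by step up from G5 and then sustained as the same pitch into the next harmony.
Arriving early and becoming a chord tone when the harmony changes — an anticipation.

A♭5 is an anticipation.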